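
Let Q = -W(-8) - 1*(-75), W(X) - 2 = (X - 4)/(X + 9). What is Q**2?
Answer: 7225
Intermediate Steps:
W(X) = 2 + (-4 + X)/(9 + X) (W(X) = 2 + (X - 4)/(X + 9) = 2 + (-4 + X)/(9 + X))
Q = 85 (Q = -(14 + 3*(-8))/(9 - 8) - 1*(-75) = -(14 - 24)/1 + 75 = -(-10) + 75 = -1*(-10) + 75 = 10 + 75 = 85)
Q**2 = 85**2 = 7225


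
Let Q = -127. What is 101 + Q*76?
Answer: -9551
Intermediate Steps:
101 + Q*76 = 101 - 127*76 = 101 - 9652 = -9551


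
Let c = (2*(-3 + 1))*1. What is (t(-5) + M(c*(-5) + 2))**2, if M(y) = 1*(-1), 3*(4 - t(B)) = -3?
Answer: 16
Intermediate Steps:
t(B) = 5 (t(B) = 4 - 1/3*(-3) = 4 + 1 = 5)
c = -4 (c = (2*(-2))*1 = -4*1 = -4)
M(y) = -1
(t(-5) + M(c*(-5) + 2))**2 = (5 - 1)**2 = 4**2 = 16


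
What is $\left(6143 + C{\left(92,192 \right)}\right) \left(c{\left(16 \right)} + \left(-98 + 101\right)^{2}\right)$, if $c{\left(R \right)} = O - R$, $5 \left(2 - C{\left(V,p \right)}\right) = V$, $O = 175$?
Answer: $\frac{5146344}{5} \approx 1.0293 \cdot 10^{6}$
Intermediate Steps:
$C{\left(V,p \right)} = 2 - \frac{V}{5}$
$c{\left(R \right)} = 175 - R$
$\left(6143 + C{\left(92,192 \right)}\right) \left(c{\left(16 \right)} + \left(-98 + 101\right)^{2}\right) = \left(6143 + \left(2 - \frac{92}{5}\right)\right) \left(\left(175 - 16\right) + \left(-98 + 101\right)^{2}\right) = \left(6143 + \left(2 - \frac{92}{5}\right)\right) \left(\left(175 - 16\right) + 3^{2}\right) = \left(6143 - \frac{82}{5}\right) \left(159 + 9\right) = \frac{30633}{5} \cdot 168 = \frac{5146344}{5}$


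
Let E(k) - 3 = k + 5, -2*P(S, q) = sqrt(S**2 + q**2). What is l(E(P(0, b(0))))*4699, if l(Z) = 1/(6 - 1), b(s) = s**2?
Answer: 4699/5 ≈ 939.80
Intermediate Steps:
P(S, q) = -sqrt(S**2 + q**2)/2
E(k) = 8 + k (E(k) = 3 + (k + 5) = 3 + (5 + k) = 8 + k)
l(Z) = 1/5
l(E(P(0, b(0))))*4699 = (1/5)*4699 = 4699/5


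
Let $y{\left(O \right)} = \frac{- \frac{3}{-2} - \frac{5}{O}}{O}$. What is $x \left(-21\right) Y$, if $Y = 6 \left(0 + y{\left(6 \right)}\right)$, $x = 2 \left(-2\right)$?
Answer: $56$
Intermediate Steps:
$y{\left(O \right)} = \frac{\frac{3}{2} - \frac{5}{O}}{O}$ ($y{\left(O \right)} = \frac{\left(-3\right) \left(- \frac{1}{2}\right) - \frac{5}{O}}{O} = \frac{\frac{3}{2} - \frac{5}{O}}{O}$)
$x = -4$
$Y = \frac{2}{3}$ ($Y = 6 \left(0 + \frac{-10 + 3 \cdot 6}{2 \cdot 36}\right) = 6 \left(0 + \frac{1}{2} \cdot \frac{1}{36} \left(-10 + 18\right)\right) = 6 \left(0 + \frac{1}{2} \cdot \frac{1}{36} \cdot 8\right) = 6 \left(0 + \frac{1}{9}\right) = 6 \cdot \frac{1}{9} = \frac{2}{3} \approx 0.66667$)
$x \left(-21\right) Y = \left(-4\right) \left(-21\right) \frac{2}{3} = 84 \cdot \frac{2}{3} = 56$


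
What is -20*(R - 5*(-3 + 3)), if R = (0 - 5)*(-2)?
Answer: -200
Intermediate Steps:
R = 10 (R = -5*(-2) = 10)
-20*(R - 5*(-3 + 3)) = -20*(10 - 5*(-3 + 3)) = -20*(10 - 5*0) = -20*(10 + 0) = -20*10 = -200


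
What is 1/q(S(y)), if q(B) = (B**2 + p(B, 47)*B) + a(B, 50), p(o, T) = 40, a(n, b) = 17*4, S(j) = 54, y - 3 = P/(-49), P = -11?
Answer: 1/5144 ≈ 0.00019440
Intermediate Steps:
y = 158/49 (y = 3 - 11/(-49) = 3 - 11*(-1/49) = 3 + 11/49 = 158/49 ≈ 3.2245)
a(n, b) = 68
q(B) = 68 + B**2 + 40*B (q(B) = (B**2 + 40*B) + 68 = 68 + B**2 + 40*B)
1/q(S(y)) = 1/(68 + 54**2 + 40*54) = 1/(68 + 2916 + 2160) = 1/5144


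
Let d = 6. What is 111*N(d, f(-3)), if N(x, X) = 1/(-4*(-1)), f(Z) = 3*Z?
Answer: 111/4 ≈ 27.750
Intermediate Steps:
N(x, X) = ¼ (N(x, X) = -¼*(-1) = ¼)
111*N(d, f(-3)) = 111*(¼) = 111/4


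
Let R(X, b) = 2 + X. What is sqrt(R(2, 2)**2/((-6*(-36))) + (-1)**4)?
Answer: sqrt(87)/9 ≈ 1.0364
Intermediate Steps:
sqrt(R(2, 2)**2/((-6*(-36))) + (-1)**4) = sqrt((2 + 2)**2/((-6*(-36))) + (-1)**4) = sqrt(4**2/216 + 1) = sqrt(16*(1/216) + 1) = sqrt(2/27 + 1) = sqrt(29/27) = sqrt(87)/9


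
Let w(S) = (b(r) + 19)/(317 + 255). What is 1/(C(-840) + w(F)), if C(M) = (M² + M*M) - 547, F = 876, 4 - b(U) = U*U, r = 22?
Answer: 572/806893055 ≈ 7.0889e-7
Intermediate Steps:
b(U) = 4 - U² (b(U) = 4 - U*U = 4 - U²)
C(M) = -547 + 2*M² (C(M) = (M² + M²) - 547 = 2*M² - 547 = -547 + 2*M²)
w(S) = -461/572 (w(S) = ((4 - 1*22²) + 19)/(317 + 255) = ((4 - 1*484) + 19)/572 = ((4 - 484) + 19)*(1/572) = (-480 + 19)*(1/572) = -461*1/572 = -461/572)
1/(C(-840) + w(F)) = 1/((-547 + 2*(-840)²) - 461/572) = 1/((-547 + 2*705600) - 461/572) = 1/((-547 + 1411200) - 461/572) = 1/(1410653 - 461/572) = 1/(806893055/572) = 572/806893055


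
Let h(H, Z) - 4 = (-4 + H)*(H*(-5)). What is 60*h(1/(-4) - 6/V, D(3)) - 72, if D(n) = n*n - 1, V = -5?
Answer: 4149/4 ≈ 1037.3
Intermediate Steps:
D(n) = -1 + n² (D(n) = n² - 1 = -1 + n²)
h(H, Z) = 4 - 5*H*(-4 + H) (h(H, Z) = 4 + (-4 + H)*(H*(-5)) = 4 + (-4 + H)*(-5*H) = 4 - 5*H*(-4 + H))
60*h(1/(-4) - 6/V, D(3)) - 72 = 60*(4 - 5*(1/(-4) - 6/(-5))² + 20*(1/(-4) - 6/(-5))) - 72 = 60*(4 - 5*(1*(-¼) - 6*(-⅕))² + 20*(1*(-¼) - 6*(-⅕))) - 72 = 60*(4 - 5*(-¼ + 6/5)² + 20*(-¼ + 6/5)) - 72 = 60*(4 - 5*(19/20)² + 20*(19/20)) - 72 = 60*(4 - 5*361/400 + 19) - 72 = 60*(4 - 361/80 + 19) - 72 = 60*(1479/80) - 72 = 4437/4 - 72 = 4149/4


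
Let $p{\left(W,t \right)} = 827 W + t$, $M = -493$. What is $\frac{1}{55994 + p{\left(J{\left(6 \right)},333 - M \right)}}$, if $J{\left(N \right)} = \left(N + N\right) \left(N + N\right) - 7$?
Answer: $\frac{1}{170119} \approx 5.8782 \cdot 10^{-6}$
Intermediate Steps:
$J{\left(N \right)} = -7 + 4 N^{2}$ ($J{\left(N \right)} = 2 N 2 N - 7 = 4 N^{2} - 7 = -7 + 4 N^{2}$)
$p{\left(W,t \right)} = t + 827 W$
$\frac{1}{55994 + p{\left(J{\left(6 \right)},333 - M \right)}} = \frac{1}{55994 + \left(\left(333 - -493\right) + 827 \left(-7 + 4 \cdot 6^{2}\right)\right)} = \frac{1}{55994 + \left(\left(333 + 493\right) + 827 \left(-7 + 4 \cdot 36\right)\right)} = \frac{1}{55994 + \left(826 + 827 \left(-7 + 144\right)\right)} = \frac{1}{55994 + \left(826 + 827 \cdot 137\right)} = \frac{1}{55994 + \left(826 + 113299\right)} = \frac{1}{55994 + 114125} = \frac{1}{170119}$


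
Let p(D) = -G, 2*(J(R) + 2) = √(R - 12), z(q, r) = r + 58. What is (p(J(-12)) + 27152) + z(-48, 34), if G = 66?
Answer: 27178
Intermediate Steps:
z(q, r) = 58 + r
J(R) = -2 + √(-12 + R)/2 (J(R) = -2 + √(R - 12)/2 = -2 + √(-12 + R)/2)
p(D) = -66 (p(D) = -1*66 = -66)
(p(J(-12)) + 27152) + z(-48, 34) = (-66 + 27152) + (58 + 34) = 27086 + 92 = 27178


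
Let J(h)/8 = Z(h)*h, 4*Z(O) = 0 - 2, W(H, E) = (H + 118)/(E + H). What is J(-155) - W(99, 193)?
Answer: 180823/292 ≈ 619.26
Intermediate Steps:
W(H, E) = (118 + H)/(E + H)
Z(O) = -½ (Z(O) = (0 - 2)/4 = (¼)*(-2) = -½)
J(h) = -4*h (J(h) = 8*(-h/2) = -4*h)
J(-155) - W(99, 193) = -4*(-155) - (118 + 99)/(193 + 99) = 620 - 217/292 = 180823/292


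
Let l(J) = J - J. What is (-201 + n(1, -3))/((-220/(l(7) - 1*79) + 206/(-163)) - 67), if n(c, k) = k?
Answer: 2626908/843173 ≈ 3.1155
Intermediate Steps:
l(J) = 0
(-201 + n(1, -3))/((-220/(l(7) - 1*79) + 206/(-163)) - 67) = (-201 - 3)/((-220/(0 - 1*79) + 206/(-163)) - 67) = -204/((-220/(0 - 79) + 206*(-1/163)) - 67) = -204/((-220/(-79) - 206/163) - 67) = -204/((-220*(-1/79) - 206/163) - 67) = -204/((220/79 - 206/163) - 67) = -204/(19586/12877 - 67) = -204/(-843173/12877) = -204*(-12877/843173) = 2626908/843173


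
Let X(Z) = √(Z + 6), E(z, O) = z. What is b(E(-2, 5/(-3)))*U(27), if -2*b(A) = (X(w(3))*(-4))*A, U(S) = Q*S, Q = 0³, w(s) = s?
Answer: 0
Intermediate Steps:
Q = 0
X(Z) = √(6 + Z)
U(S) = 0 (U(S) = 0*S = 0)
b(A) = 6*A (b(A) = -√(6 + 3)*(-4)*A/2 = -√9*(-4)*A/2 = -3*(-4)*A/2 = -(-6)*A = 6*A)
b(E(-2, 5/(-3)))*U(27) = (6*(-2))*0 = -12*0 = 0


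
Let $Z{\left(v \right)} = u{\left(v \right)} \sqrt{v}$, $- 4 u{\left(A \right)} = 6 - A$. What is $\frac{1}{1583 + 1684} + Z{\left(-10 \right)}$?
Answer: $\frac{1}{3267} - 4 i \sqrt{10} \approx 0.00030609 - 12.649 i$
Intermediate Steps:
$u{\left(A \right)} = - \frac{3}{2} + \frac{A}{4}$ ($u{\left(A \right)} = - \frac{6 - A}{4} = - \frac{3}{2} + \frac{A}{4}$)
$Z{\left(v \right)} = \sqrt{v} \left(- \frac{3}{2} + \frac{v}{4}\right)$ ($Z{\left(v \right)} = \left(- \frac{3}{2} + \frac{v}{4}\right) \sqrt{v} = \sqrt{v} \left(- \frac{3}{2} + \frac{v}{4}\right)$)
$\frac{1}{1583 + 1684} + Z{\left(-10 \right)} = \frac{1}{1583 + 1684} + \frac{\sqrt{-10} \left(-6 - 10\right)}{4} = \frac{1}{3267} + \frac{1}{4} i \sqrt{10} \left(-16\right) = \frac{1}{3267} - 4 i \sqrt{10}$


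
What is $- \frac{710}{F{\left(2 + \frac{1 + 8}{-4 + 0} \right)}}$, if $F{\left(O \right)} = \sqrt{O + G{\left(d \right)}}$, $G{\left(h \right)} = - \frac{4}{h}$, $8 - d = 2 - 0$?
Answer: $\frac{1420 i \sqrt{33}}{11} \approx 741.57 i$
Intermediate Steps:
$d = 6$ ($d = 8 - \left(2 - 0\right) = 8 - \left(2 + 0\right) = 8 - 2 = 6$)
$F{\left(O \right)} = \sqrt{- \frac{2}{3} + O}$ ($F{\left(O \right)} = \sqrt{O - \frac{4}{6}} = \sqrt{O - \frac{2}{3}} = \sqrt{- \frac{2}{3} + O}$)
$- \frac{710}{F{\left(2 + \frac{1 + 8}{-4 + 0} \right)}} = - \frac{710}{\frac{1}{3} \sqrt{-6 + 9 \left(2 + \frac{1 + 8}{-4 + 0}\right)}} = - \frac{710}{\frac{1}{3} \sqrt{-6 + 9 \left(2 + \frac{9}{-4}\right)}} = - \frac{710}{\frac{1}{3} \sqrt{-6 + 9 \left(2 + 9 \left(- \frac{1}{4}\right)\right)}} = - \frac{710}{\frac{1}{3} \sqrt{-6 + 9 \left(2 - \frac{9}{4}\right)}} = - \frac{710}{\frac{1}{3} \sqrt{-6 + 9 \left(- \frac{1}{4}\right)}} = - \frac{710}{\frac{1}{3} \sqrt{-6 - \frac{9}{4}}} = - \frac{710}{\frac{1}{3} \sqrt{- \frac{33}{4}}} = - \frac{710}{\frac{1}{3} \frac{i \sqrt{33}}{2}} = - \frac{710}{\frac{1}{6} i \sqrt{33}} = - 710 \left(- \frac{2 i \sqrt{33}}{11}\right) = \frac{1420 i \sqrt{33}}{11}$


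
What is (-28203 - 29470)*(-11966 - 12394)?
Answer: 1404914280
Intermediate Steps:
(-28203 - 29470)*(-11966 - 12394) = -57673*(-24360) = 1404914280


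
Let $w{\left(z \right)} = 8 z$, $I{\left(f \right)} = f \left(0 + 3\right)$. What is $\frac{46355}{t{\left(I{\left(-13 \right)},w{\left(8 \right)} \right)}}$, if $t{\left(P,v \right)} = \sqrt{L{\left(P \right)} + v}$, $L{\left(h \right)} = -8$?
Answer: $\frac{46355 \sqrt{14}}{28} \approx 6194.4$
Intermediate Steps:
$I{\left(f \right)} = 3 f$ ($I{\left(f \right)} = f 3 = 3 f$)
$t{\left(P,v \right)} = \sqrt{-8 + v}$
$\frac{46355}{t{\left(I{\left(-13 \right)},w{\left(8 \right)} \right)}} = \frac{46355}{\sqrt{-8 + 8 \cdot 8}} = \frac{46355}{\sqrt{-8 + 64}} = \frac{46355}{\sqrt{56}} = \frac{46355}{2 \sqrt{14}} = 46355 \frac{\sqrt{14}}{28} = \frac{46355 \sqrt{14}}{28}$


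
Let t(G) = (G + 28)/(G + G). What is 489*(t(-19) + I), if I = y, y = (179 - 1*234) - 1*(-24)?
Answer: -580443/38 ≈ -15275.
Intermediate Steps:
y = -31 (y = (179 - 234) + 24 = -55 + 24 = -31)
I = -31
t(G) = (28 + G)/(2*G) (t(G) = (28 + G)/((2*G)) = (28 + G)*(1/(2*G)) = (28 + G)/(2*G))
489*(t(-19) + I) = 489*((½)*(28 - 19)/(-19) - 31) = 489*((½)*(-1/19)*9 - 31) = 489*(-9/38 - 31) = 489*(-1187/38) = -580443/38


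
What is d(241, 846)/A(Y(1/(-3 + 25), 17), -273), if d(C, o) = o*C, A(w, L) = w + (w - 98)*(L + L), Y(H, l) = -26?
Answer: 101943/33839 ≈ 3.0126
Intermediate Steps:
A(w, L) = w + 2*L*(-98 + w) (A(w, L) = w + (-98 + w)*(2*L) = w + 2*L*(-98 + w))
d(C, o) = C*o
d(241, 846)/A(Y(1/(-3 + 25), 17), -273) = (241*846)/(-26 - 196*(-273) + 2*(-273)*(-26)) = 203886/(-26 + 53508 + 14196) = 203886/67678 = 203886*(1/67678) = 101943/33839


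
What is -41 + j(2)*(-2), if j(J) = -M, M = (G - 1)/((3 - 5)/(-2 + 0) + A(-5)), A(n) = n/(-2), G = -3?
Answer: -303/7 ≈ -43.286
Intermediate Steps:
A(n) = -n/2 (A(n) = n*(-1/2) = -n/2)
M = -8/7 (M = (-3 - 1)/((3 - 5)/(-2 + 0) - 1/2*(-5)) = -4/(-2/(-2) + 5/2) = -4/(-2*(-1/2) + 5/2) = -4/(1 + 5/2) = -4/7/2 = -4*2/7 = -8/7 ≈ -1.1429)
j(J) = 8/7 (j(J) = -1*(-8/7) = 8/7)
-41 + j(2)*(-2) = -41 + (8/7)*(-2) = -41 - 16/7 = -303/7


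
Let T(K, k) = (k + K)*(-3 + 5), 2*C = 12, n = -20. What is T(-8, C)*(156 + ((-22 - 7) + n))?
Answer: -428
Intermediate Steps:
C = 6 (C = (½)*12 = 6)
T(K, k) = 2*K + 2*k (T(K, k) = (K + k)*2 = 2*K + 2*k)
T(-8, C)*(156 + ((-22 - 7) + n)) = (2*(-8) + 2*6)*(156 + ((-22 - 7) - 20)) = (-16 + 12)*(156 + (-29 - 20)) = -4*(156 - 49) = -4*107 = -428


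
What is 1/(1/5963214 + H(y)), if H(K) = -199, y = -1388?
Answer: -5963214/1186679585 ≈ -0.0050251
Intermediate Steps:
1/(1/5963214 + H(y)) = 1/(1/5963214 - 199) = 1/(-1186679585/5963214) = -5963214/1186679585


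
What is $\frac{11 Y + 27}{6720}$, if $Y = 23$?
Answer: $\frac{1}{24} \approx 0.041667$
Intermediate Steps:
$\frac{11 Y + 27}{6720} = \frac{11 \cdot 23 + 27}{6720} = \left(253 + 27\right) \frac{1}{6720} = 280 \cdot \frac{1}{6720} = \frac{1}{24}$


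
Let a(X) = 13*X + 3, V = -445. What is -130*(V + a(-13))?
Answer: 79430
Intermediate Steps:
a(X) = 3 + 13*X
-130*(V + a(-13)) = -130*(-445 + (3 + 13*(-13))) = -130*(-445 + (3 - 169)) = -130*(-445 - 166) = -130*(-611) = 79430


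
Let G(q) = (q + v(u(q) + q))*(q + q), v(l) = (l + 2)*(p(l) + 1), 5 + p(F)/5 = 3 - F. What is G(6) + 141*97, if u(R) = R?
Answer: 2157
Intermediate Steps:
p(F) = -10 - 5*F (p(F) = -25 + 5*(3 - F) = -25 + (15 - 5*F) = -10 - 5*F)
v(l) = (-9 - 5*l)*(2 + l) (v(l) = (l + 2)*((-10 - 5*l) + 1) = (2 + l)*(-9 - 5*l) = (-9 - 5*l)*(2 + l))
G(q) = 2*q*(-18 - 37*q - 20*q²) (G(q) = (q + (-18 - 19*(q + q) - 5*(q + q)²))*(q + q) = (q + (-18 - 38*q - 5*4*q²))*(2*q) = (q + (-18 - 38*q - 20*q²))*(2*q) = (-18 - 37*q - 20*q²)*(2*q) = 2*q*(-18 - 37*q - 20*q²))
G(6) + 141*97 = 2*6*(-18 - 37*6 - 20*6²) + 141*97 = 2*6*(-18 - 222 - 20*36) + 13677 = 2*6*(-18 - 222 - 720) + 13677 = 2*6*(-960) + 13677 = -11520 + 13677 = 2157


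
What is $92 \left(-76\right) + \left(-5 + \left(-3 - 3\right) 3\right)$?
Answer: $-7015$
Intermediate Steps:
$92 \left(-76\right) + \left(-5 + \left(-3 - 3\right) 3\right) = -6992 - 23 = -7015$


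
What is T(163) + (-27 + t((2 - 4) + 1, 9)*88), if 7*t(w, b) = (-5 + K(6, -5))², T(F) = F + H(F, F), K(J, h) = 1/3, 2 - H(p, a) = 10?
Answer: 3616/9 ≈ 401.78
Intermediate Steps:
H(p, a) = -8 (H(p, a) = 2 - 1*10 = 2 - 10 = -8)
K(J, h) = ⅓ (K(J, h) = 1*(⅓) = ⅓)
T(F) = -8 + F (T(F) = F - 8 = -8 + F)
t(w, b) = 28/9 (t(w, b) = (-5 + ⅓)²/7 = (-14/3)²/7 = (⅐)*(196/9) = 28/9)
T(163) + (-27 + t((2 - 4) + 1, 9)*88) = (-8 + 163) + (-27 + (28/9)*88) = 155 + (-27 + 2464/9) = 155 + 2221/9 = 3616/9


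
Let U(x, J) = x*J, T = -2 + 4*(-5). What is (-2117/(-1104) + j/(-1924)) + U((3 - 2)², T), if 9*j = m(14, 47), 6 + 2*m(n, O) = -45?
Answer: -10663469/531024 ≈ -20.081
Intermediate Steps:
T = -22 (T = -2 - 20 = -22)
m(n, O) = -51/2 (m(n, O) = -3 + (½)*(-45) = -3 - 45/2 = -51/2)
j = -17/6 (j = (⅑)*(-51/2) = -17/6 ≈ -2.8333)
U(x, J) = J*x
(-2117/(-1104) + j/(-1924)) + U((3 - 2)², T) = (-2117/(-1104) - 17/6/(-1924)) - 22*(3 - 2)² = (-2117*(-1/1104) - 17/6*(-1/1924)) - 22*1² = (2117/1104 + 17/11544) - 22*1 = 1019059/531024 - 22 = -10663469/531024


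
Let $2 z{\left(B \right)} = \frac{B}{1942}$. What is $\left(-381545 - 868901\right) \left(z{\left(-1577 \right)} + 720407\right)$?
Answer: $- \frac{1749410974079053}{1942} \approx -9.0083 \cdot 10^{11}$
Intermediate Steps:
$z{\left(B \right)} = \frac{B}{3884}$ ($z{\left(B \right)} = \frac{B \frac{1}{1942}}{2} = \frac{\frac{1}{1942} B}{2} = \frac{B}{3884}$)
$\left(-381545 - 868901\right) \left(z{\left(-1577 \right)} + 720407\right) = \left(-381545 - 868901\right) \left(\frac{1}{3884} \left(-1577\right) + 720407\right) = - 1250446 \left(- \frac{1577}{3884} + 720407\right) = \left(-1250446\right) \frac{2798059211}{3884} = - \frac{1749410974079053}{1942}$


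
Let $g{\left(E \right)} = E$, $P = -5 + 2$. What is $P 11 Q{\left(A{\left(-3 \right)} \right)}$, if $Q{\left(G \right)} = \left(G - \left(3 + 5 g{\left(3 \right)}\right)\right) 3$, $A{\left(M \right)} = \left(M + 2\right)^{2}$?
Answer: $1683$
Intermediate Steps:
$P = -3$
$A{\left(M \right)} = \left(2 + M\right)^{2}$
$Q{\left(G \right)} = -54 + 3 G$ ($Q{\left(G \right)} = \left(G - 18\right) 3 = \left(-18 + G\right) 3 = -54 + 3 G$)
$P 11 Q{\left(A{\left(-3 \right)} \right)} = \left(-3\right) 11 \left(-54 + 3 \left(2 - 3\right)^{2}\right) = - 33 \left(-54 + 3 \left(-1\right)^{2}\right) = - 33 \left(-54 + 3 \cdot 1\right) = - 33 \left(-54 + 3\right) = \left(-33\right) \left(-51\right) = 1683$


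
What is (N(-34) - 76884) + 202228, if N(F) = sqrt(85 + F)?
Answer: 125344 + sqrt(51) ≈ 1.2535e+5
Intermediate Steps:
(N(-34) - 76884) + 202228 = (sqrt(85 - 34) - 76884) + 202228 = (sqrt(51) - 76884) + 202228 = (-76884 + sqrt(51)) + 202228 = 125344 + sqrt(51)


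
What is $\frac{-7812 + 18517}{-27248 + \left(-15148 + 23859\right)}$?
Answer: $- \frac{10705}{18537} \approx -0.57749$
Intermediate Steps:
$\frac{-7812 + 18517}{-27248 + \left(-15148 + 23859\right)} = \frac{10705}{-27248 + 8711} = \frac{10705}{-18537} = 10705 \left(- \frac{1}{18537}\right) = - \frac{10705}{18537}$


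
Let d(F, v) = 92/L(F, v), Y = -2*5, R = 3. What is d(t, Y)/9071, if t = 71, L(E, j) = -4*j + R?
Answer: 92/390053 ≈ 0.00023587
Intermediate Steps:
L(E, j) = 3 - 4*j (L(E, j) = -4*j + 3 = 3 - 4*j)
Y = -10
d(F, v) = 92/(3 - 4*v)
d(t, Y)/9071 = -92/(-3 + 4*(-10))/9071 = -92/(-3 - 40)*(1/9071) = -92/(-43)*(1/9071) = -92*(-1/43)*(1/9071) = (92/43)*(1/9071) = 92/390053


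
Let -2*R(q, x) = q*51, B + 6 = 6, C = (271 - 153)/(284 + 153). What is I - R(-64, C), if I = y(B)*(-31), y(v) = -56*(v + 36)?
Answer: 60864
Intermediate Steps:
C = 118/437 ≈ 0.27002
B = 0 (B = -6 + 6 = 0)
y(v) = -2016 - 56*v (y(v) = -56*(36 + v) = -2016 - 56*v)
R(q, x) = -51*q/2 (R(q, x) = -q*51/2 = -51*q/2)
I = 62496 (I = (-2016 - 56*0)*(-31) = (-2016 + 0)*(-31) = -2016*(-31) = 62496)
I - R(-64, C) = 62496 - (-51)*(-64)/2 = 62496 - 1*1632 = 62496 - 1632 = 60864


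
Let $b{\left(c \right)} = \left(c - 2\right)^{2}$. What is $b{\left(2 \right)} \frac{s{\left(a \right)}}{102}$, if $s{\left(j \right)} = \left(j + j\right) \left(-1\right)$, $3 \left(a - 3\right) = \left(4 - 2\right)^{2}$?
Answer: $0$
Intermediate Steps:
$b{\left(c \right)} = \left(-2 + c\right)^{2}$
$a = \frac{13}{3}$ ($a = 3 + \frac{\left(4 - 2\right)^{2}}{3} = 3 + \frac{2^{2}}{3} = 3 + \frac{1}{3} \cdot 4 = 3 + \frac{4}{3} = \frac{13}{3} \approx 4.3333$)
$s{\left(j \right)} = - 2 j$ ($s{\left(j \right)} = 2 j \left(-1\right) = - 2 j$)
$b{\left(2 \right)} \frac{s{\left(a \right)}}{102} = \left(-2 + 2\right)^{2} \frac{\left(-2\right) \frac{13}{3}}{102} = 0^{2} \left(\left(- \frac{26}{3}\right) \frac{1}{102}\right) = 0 \left(- \frac{13}{153}\right) = 0$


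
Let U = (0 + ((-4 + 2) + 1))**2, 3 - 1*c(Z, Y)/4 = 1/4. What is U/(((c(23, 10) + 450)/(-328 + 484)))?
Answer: 156/461 ≈ 0.33839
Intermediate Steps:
c(Z, Y) = 11 (c(Z, Y) = 12 - 4/4 = 12 - 4*1/4 = 12 - 1 = 11)
U = 1 (U = (0 + (-2 + 1))**2 = (0 - 1)**2 = (-1)**2 = 1)
U/(((c(23, 10) + 450)/(-328 + 484))) = 1/((11 + 450)/(-328 + 484)) = 1/(461/156) = 1*(156/461) = 156/461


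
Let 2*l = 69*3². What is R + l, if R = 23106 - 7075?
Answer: 32683/2 ≈ 16342.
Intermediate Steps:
l = 621/2 (l = (69*3²)/2 = (69*9)/2 = (½)*621 = 621/2 ≈ 310.50)
R = 16031
R + l = 16031 + 621/2 = 32683/2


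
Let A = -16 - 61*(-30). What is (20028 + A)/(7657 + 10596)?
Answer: 21842/18253 ≈ 1.1966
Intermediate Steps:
A = 1814 (A = -16 + 1830 = 1814)
(20028 + A)/(7657 + 10596) = (20028 + 1814)/(7657 + 10596) = 21842/18253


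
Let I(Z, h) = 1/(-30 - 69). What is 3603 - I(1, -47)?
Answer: 356698/99 ≈ 3603.0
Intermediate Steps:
I(Z, h) = -1/99 (I(Z, h) = 1/(-99) = -1/99)
3603 - I(1, -47) = 3603 - 1*(-1/99) = 3603 + 1/99 = 356698/99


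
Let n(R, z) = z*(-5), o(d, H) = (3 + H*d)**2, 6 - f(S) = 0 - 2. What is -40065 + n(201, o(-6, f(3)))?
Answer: -50190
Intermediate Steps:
f(S) = 8 (f(S) = 6 - (0 - 2) = 6 - 1*(-2) = 6 + 2 = 8)
n(R, z) = -5*z
-40065 + n(201, o(-6, f(3))) = -40065 - 5*(3 + 8*(-6))**2 = -40065 - 5*(3 - 48)**2 = -40065 - 5*(-45)**2 = -40065 - 5*2025 = -40065 - 10125 = -50190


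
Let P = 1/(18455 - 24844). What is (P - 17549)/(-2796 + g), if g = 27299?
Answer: -112120562/156549667 ≈ -0.71620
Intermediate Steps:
P = -1/6389 (P = 1/(-6389) = -1/6389 ≈ -0.00015652)
(P - 17549)/(-2796 + g) = (-1/6389 - 17549)/(-2796 + 27299) = -112120562/6389/24503 = -112120562/6389*1/24503 = -112120562/156549667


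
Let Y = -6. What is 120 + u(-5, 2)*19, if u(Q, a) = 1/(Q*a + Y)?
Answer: 1901/16 ≈ 118.81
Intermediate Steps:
u(Q, a) = 1/(-6 + Q*a) (u(Q, a) = 1/(Q*a - 6) = 1/(-6 + Q*a))
120 + u(-5, 2)*19 = 120 + 19/(-6 - 5*2) = 120 + 19/(-6 - 10) = 120 + 19/(-16) = 120 - 1/16*19 = 120 - 19/16 = 1901/16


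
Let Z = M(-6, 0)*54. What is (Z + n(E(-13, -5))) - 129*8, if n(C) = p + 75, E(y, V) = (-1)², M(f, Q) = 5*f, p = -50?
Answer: -2627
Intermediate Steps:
E(y, V) = 1
n(C) = 25 (n(C) = -50 + 75 = 25)
Z = -1620 (Z = (5*(-6))*54 = -30*54 = -1620)
(Z + n(E(-13, -5))) - 129*8 = (-1620 + 25) - 129*8 = -1595 - 1032 = -2627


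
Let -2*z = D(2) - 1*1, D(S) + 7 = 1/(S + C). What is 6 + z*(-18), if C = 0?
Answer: -123/2 ≈ -61.500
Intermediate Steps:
D(S) = -7 + 1/S (D(S) = -7 + 1/(S + 0) = -7 + 1/S)
z = 15/4 (z = -((-7 + 1/2) - 1*1)/2 = -((-7 + ½) - 1)/2 = -(-13/2 - 1)/2 = -½*(-15/2) = 15/4 ≈ 3.7500)
6 + z*(-18) = 6 + (15/4)*(-18) = 6 - 135/2 = -123/2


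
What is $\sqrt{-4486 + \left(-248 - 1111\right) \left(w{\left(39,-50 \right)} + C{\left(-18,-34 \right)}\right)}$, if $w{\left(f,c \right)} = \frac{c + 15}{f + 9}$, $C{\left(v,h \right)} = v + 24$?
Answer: $\frac{i \sqrt{186385}}{4} \approx 107.93 i$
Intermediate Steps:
$C{\left(v,h \right)} = 24 + v$
$w{\left(f,c \right)} = \frac{15 + c}{9 + f}$
$\sqrt{-4486 + \left(-248 - 1111\right) \left(w{\left(39,-50 \right)} + C{\left(-18,-34 \right)}\right)} = \sqrt{-4486 + \left(-248 - 1111\right) \left(\frac{15 - 50}{9 + 39} + \left(24 - 18\right)\right)} = \sqrt{-4486 - 1359 \left(\frac{1}{48} \left(-35\right) + 6\right)} = \sqrt{-4486 - 1359 \left(- \frac{35}{48} + 6\right)} = \sqrt{-4486 - \frac{114609}{16}} = \sqrt{- \frac{186385}{16}} = \frac{i \sqrt{186385}}{4}$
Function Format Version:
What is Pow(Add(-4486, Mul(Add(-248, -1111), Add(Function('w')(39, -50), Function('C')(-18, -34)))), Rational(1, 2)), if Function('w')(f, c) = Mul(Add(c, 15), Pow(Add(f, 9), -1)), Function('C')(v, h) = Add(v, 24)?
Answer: Mul(Rational(1, 4), I, Pow(186385, Rational(1, 2))) ≈ Mul(107.93, I)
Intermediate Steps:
Function('C')(v, h) = Add(24, v)
Function('w')(f, c) = Mul(Pow(Add(9, f), -1), Add(15, c)) (Function('w')(f, c) = Mul(Add(15, c), Pow(Add(9, f), -1)) = Mul(Pow(Add(9, f), -1), Add(15, c)))
Pow(Add(-4486, Mul(Add(-248, -1111), Add(Function('w')(39, -50), Function('C')(-18, -34)))), Rational(1, 2)) = Pow(Add(-4486, Mul(Add(-248, -1111), Add(Mul(Pow(Add(9, 39), -1), Add(15, -50)), Add(24, -18)))), Rational(1, 2)) = Pow(Add(-4486, Mul(-1359, Add(Mul(Pow(48, -1), -35), 6))), Rational(1, 2)) = Pow(Add(-4486, Mul(-1359, Add(Mul(Rational(1, 48), -35), 6))), Rational(1, 2)) = Pow(Add(-4486, Mul(-1359, Add(Rational(-35, 48), 6))), Rational(1, 2)) = Pow(Add(-4486, Mul(-1359, Rational(253, 48))), Rational(1, 2)) = Pow(Add(-4486, Rational(-114609, 16)), Rational(1, 2)) = Pow(Rational(-186385, 16), Rational(1, 2)) = Mul(Rational(1, 4), I, Pow(186385, Rational(1, 2)))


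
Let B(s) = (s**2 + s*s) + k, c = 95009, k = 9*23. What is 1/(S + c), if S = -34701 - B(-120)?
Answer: 1/31301 ≈ 3.1948e-5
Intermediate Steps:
k = 207
B(s) = 207 + 2*s**2 (B(s) = (s**2 + s*s) + 207 = (s**2 + s**2) + 207 = 2*s**2 + 207 = 207 + 2*s**2)
S = -63708 (S = -34701 - (207 + 2*(-120)**2) = -34701 - (207 + 2*14400) = -34701 - (207 + 28800) = -34701 - 1*29007 = -34701 - 29007 = -63708)
1/(S + c) = 1/(-63708 + 95009) = 1/31301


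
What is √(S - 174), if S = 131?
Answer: I*√43 ≈ 6.5574*I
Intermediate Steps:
√(S - 174) = √(131 - 174) = √(-43) = I*√43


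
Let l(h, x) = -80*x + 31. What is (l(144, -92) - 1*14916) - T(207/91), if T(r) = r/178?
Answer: -121890157/16198 ≈ -7525.0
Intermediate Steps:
l(h, x) = 31 - 80*x
T(r) = r/178 (T(r) = r*(1/178) = r/178)
(l(144, -92) - 1*14916) - T(207/91) = ((31 - 80*(-92)) - 1*14916) - 207/91/178 = ((31 + 7360) - 14916) - 207*(1/91)/178 = (7391 - 14916) - 207/(178*91) = -7525 - 1*207/16198 = -7525 - 207/16198 = -121890157/16198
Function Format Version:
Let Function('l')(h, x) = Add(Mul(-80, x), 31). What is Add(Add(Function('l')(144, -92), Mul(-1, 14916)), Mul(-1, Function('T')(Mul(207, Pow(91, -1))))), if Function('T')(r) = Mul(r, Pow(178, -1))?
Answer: Rational(-121890157, 16198) ≈ -7525.0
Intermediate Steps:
Function('l')(h, x) = Add(31, Mul(-80, x))
Function('T')(r) = Mul(Rational(1, 178), r) (Function('T')(r) = Mul(r, Rational(1, 178)) = Mul(Rational(1, 178), r))
Add(Add(Function('l')(144, -92), Mul(-1, 14916)), Mul(-1, Function('T')(Mul(207, Pow(91, -1))))) = Add(Add(Add(31, Mul(-80, -92)), Mul(-1, 14916)), Mul(-1, Mul(Rational(1, 178), Mul(207, Pow(91, -1))))) = Add(Add(Add(31, 7360), -14916), Mul(-1, Mul(Rational(1, 178), Mul(207, Rational(1, 91))))) = Add(Add(7391, -14916), Mul(-1, Mul(Rational(1, 178), Rational(207, 91)))) = Add(-7525, Mul(-1, Rational(207, 16198))) = Add(-7525, Rational(-207, 16198)) = Rational(-121890157, 16198)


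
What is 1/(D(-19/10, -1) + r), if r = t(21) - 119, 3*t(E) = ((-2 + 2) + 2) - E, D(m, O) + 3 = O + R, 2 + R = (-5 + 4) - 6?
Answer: -3/415 ≈ -0.0072289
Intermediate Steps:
R = -9 (R = -2 + ((-5 + 4) - 6) = -2 + (-1 - 6) = -2 - 7 = -9)
D(m, O) = -12 + O (D(m, O) = -3 + (O - 9) = -3 + (-9 + O) = -12 + O)
t(E) = 2/3 - E/3 (t(E) = (((-2 + 2) + 2) - E)/3 = ((0 + 2) - E)/3 = (2 - E)/3 = 2/3 - E/3)
r = -376/3 (r = (2/3 - 1/3*21) - 119 = (2/3 - 7) - 119 = -19/3 - 119 = -376/3 ≈ -125.33)
1/(D(-19/10, -1) + r) = 1/((-12 - 1) - 376/3) = 1/(-13 - 376/3) = 1/(-415/3) = -3/415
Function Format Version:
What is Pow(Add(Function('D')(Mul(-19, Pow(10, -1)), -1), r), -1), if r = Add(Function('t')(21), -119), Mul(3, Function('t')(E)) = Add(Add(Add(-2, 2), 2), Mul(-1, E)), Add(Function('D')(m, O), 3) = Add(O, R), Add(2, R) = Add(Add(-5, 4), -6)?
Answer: Rational(-3, 415) ≈ -0.0072289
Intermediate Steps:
R = -9 (R = Add(-2, Add(Add(-5, 4), -6)) = Add(-2, Add(-1, -6)) = Add(-2, -7) = -9)
Function('D')(m, O) = Add(-12, O) (Function('D')(m, O) = Add(-3, Add(O, -9)) = Add(-3, Add(-9, O)) = Add(-12, O))
Function('t')(E) = Add(Rational(2, 3), Mul(Rational(-1, 3), E)) (Function('t')(E) = Mul(Rational(1, 3), Add(Add(Add(-2, 2), 2), Mul(-1, E))) = Mul(Rational(1, 3), Add(Add(0, 2), Mul(-1, E))) = Mul(Rational(1, 3), Add(2, Mul(-1, E))) = Add(Rational(2, 3), Mul(Rational(-1, 3), E)))
r = Rational(-376, 3) (r = Add(Add(Rational(2, 3), Mul(Rational(-1, 3), 21)), -119) = Add(Add(Rational(2, 3), -7), -119) = Add(Rational(-19, 3), -119) = Rational(-376, 3) ≈ -125.33)
Pow(Add(Function('D')(Mul(-19, Pow(10, -1)), -1), r), -1) = Pow(Add(Add(-12, -1), Rational(-376, 3)), -1) = Pow(Add(-13, Rational(-376, 3)), -1) = Pow(Rational(-415, 3), -1) = Rational(-3, 415)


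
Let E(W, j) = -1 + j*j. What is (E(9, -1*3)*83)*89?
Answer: 59096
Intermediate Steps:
E(W, j) = -1 + j²
(E(9, -1*3)*83)*89 = ((-1 + (-1*3)²)*83)*89 = ((-1 + (-3)²)*83)*89 = ((-1 + 9)*83)*89 = (8*83)*89 = 664*89 = 59096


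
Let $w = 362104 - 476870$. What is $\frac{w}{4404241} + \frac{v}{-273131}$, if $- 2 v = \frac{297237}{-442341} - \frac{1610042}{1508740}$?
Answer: $- \frac{6974091516641968198577}{267603885916508427091380} \approx -0.026061$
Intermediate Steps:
$v = \frac{193440156617}{222459186780}$ ($v = - \frac{\frac{297237}{-442341} - \frac{1610042}{1508740}}{2} = - \frac{297237 \left(- \frac{1}{442341}\right) - \frac{805021}{754370}}{2} = - \frac{- \frac{99079}{147447} - \frac{805021}{754370}}{2} = \left(- \frac{1}{2}\right) \left(- \frac{193440156617}{111229593390}\right) = \frac{193440156617}{222459186780} \approx 0.86955$)
$w = -114766$ ($w = 362104 - 476870 = -114766$)
$\frac{w}{4404241} + \frac{v}{-273131} = - \frac{114766}{4404241} + \frac{193440156617}{222459186780 \left(-273131\right)} = \left(-114766\right) \frac{1}{4404241} + \frac{193440156617}{222459186780} \left(- \frac{1}{273131}\right) = - \frac{114766}{4404241} - \frac{193440156617}{60760500144408180} = - \frac{6974091516641968198577}{267603885916508427091380}$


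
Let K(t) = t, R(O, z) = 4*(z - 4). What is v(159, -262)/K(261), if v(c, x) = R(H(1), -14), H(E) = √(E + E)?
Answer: -8/29 ≈ -0.27586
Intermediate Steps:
H(E) = √2*√E (H(E) = √(2*E) = √2*√E)
R(O, z) = -16 + 4*z (R(O, z) = 4*(-4 + z) = -16 + 4*z)
v(c, x) = -72 (v(c, x) = -16 + 4*(-14) = -16 - 56 = -72)
v(159, -262)/K(261) = -72/261 = -72*1/261 = -8/29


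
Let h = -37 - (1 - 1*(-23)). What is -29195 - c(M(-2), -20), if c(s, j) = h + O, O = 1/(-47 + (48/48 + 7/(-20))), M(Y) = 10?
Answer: -27007198/927 ≈ -29134.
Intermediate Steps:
O = -20/927 (O = 1/(-47 + (48*(1/48) + 7*(-1/20))) = 1/(-47 + (1 - 7/20)) = 1/(-47 + 13/20) = 1/(-927/20) = -20/927 ≈ -0.021575)
h = -61 (h = -37 - (1 + 23) = -37 - 1*24 = -37 - 24 = -61)
c(s, j) = -56567/927 (c(s, j) = -61 - 20/927 = -56567/927)
-29195 - c(M(-2), -20) = -29195 - 1*(-56567/927) = -29195 + 56567/927 = -27007198/927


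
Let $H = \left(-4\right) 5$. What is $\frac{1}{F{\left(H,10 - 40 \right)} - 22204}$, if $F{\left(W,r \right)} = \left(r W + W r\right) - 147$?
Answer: $- \frac{1}{21151} \approx -4.7279 \cdot 10^{-5}$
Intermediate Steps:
$H = -20$
$F{\left(W,r \right)} = -147 + 2 W r$ ($F{\left(W,r \right)} = \left(W r + W r\right) - 147 = 2 W r - 147 = -147 + 2 W r$)
$\frac{1}{F{\left(H,10 - 40 \right)} - 22204} = \frac{1}{\left(-147 + 2 \left(-20\right) \left(10 - 40\right)\right) - 22204} = \frac{1}{\left(-147 + 2 \left(-20\right) \left(-30\right)\right) - 22204} = \frac{1}{\left(-147 + 1200\right) - 22204} = \frac{1}{1053 - 22204} = \frac{1}{-21151} = - \frac{1}{21151}$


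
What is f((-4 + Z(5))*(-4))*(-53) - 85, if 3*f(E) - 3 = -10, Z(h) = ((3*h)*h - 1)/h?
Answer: 116/3 ≈ 38.667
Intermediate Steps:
Z(h) = (-1 + 3*h²)/h (Z(h) = (3*h² - 1)/h = (-1 + 3*h²)/h)
f(E) = -7/3 (f(E) = 1 + (⅓)*(-10) = 1 - 10/3 = -7/3)
f((-4 + Z(5))*(-4))*(-53) - 85 = -7/3*(-53) - 85 = 371/3 - 85 = 116/3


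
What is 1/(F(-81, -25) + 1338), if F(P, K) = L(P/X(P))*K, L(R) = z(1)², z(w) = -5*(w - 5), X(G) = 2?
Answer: -1/8662 ≈ -0.00011545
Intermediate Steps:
z(w) = 25 - 5*w (z(w) = -5*(-5 + w) = 25 - 5*w)
L(R) = 400 (L(R) = (25 - 5*1)² = (25 - 5)² = 20² = 400)
F(P, K) = 400*K
1/(F(-81, -25) + 1338) = 1/(400*(-25) + 1338) = 1/(-10000 + 1338) = 1/(-8662) = -1/8662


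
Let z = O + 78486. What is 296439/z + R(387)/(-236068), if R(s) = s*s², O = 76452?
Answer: -212150479661/870854852 ≈ -243.61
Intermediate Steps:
z = 154938 (z = 76452 + 78486 = 154938)
R(s) = s³
296439/z + R(387)/(-236068) = 296439/154938 + 387³/(-236068) = 296439*(1/154938) + 57960603*(-1/236068) = 98813/51646 - 57960603/236068 = -212150479661/870854852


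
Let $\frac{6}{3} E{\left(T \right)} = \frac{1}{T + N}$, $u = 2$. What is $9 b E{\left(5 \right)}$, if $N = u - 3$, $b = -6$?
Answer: $- \frac{27}{4} \approx -6.75$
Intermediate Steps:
$N = -1$ ($N = 2 - 3 = -1$)
$E{\left(T \right)} = \frac{1}{2 \left(-1 + T\right)}$ ($E{\left(T \right)} = \frac{1}{2 \left(T - 1\right)} = \frac{1}{2 \left(-1 + T\right)}$)
$9 b E{\left(5 \right)} = 9 \left(-6\right) \frac{1}{2 \left(-1 + 5\right)} = - 54 \frac{1}{2 \cdot 4} = - 54 \cdot \frac{1}{2} \cdot \frac{1}{4} = \left(-54\right) \frac{1}{8} = - \frac{27}{4}$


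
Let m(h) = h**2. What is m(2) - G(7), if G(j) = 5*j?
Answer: -31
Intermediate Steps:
m(2) - G(7) = 2**2 - 5*7 = 4 - 1*35 = 4 - 35 = -31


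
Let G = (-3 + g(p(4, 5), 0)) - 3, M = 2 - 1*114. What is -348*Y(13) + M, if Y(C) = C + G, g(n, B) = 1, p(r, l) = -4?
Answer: -2896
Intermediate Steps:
M = -112 (M = 2 - 114 = -112)
G = -5 (G = (-3 + 1) - 3 = -2 - 3 = -5)
Y(C) = -5 + C (Y(C) = C - 5 = -5 + C)
-348*Y(13) + M = -348*(-5 + 13) - 112 = -348*8 - 112 = -2784 - 112 = -2896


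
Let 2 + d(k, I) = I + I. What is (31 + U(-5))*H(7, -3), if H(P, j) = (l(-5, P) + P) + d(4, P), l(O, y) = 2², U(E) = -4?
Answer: 621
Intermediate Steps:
l(O, y) = 4
d(k, I) = -2 + 2*I (d(k, I) = -2 + (I + I) = -2 + 2*I)
H(P, j) = 2 + 3*P (H(P, j) = (4 + P) + (-2 + 2*P) = 2 + 3*P)
(31 + U(-5))*H(7, -3) = (31 - 4)*(2 + 3*7) = 27*(2 + 21) = 27*23 = 621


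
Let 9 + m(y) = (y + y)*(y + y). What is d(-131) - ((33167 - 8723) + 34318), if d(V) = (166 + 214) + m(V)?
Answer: 10253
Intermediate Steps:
m(y) = -9 + 4*y² (m(y) = -9 + (y + y)*(y + y) = -9 + (2*y)*(2*y) = -9 + 4*y²)
d(V) = 371 + 4*V² (d(V) = (166 + 214) + (-9 + 4*V²) = 380 + (-9 + 4*V²) = 371 + 4*V²)
d(-131) - ((33167 - 8723) + 34318) = (371 + 4*(-131)²) - ((33167 - 8723) + 34318) = (371 + 4*17161) - (24444 + 34318) = (371 + 68644) - 1*58762 = 69015 - 58762 = 10253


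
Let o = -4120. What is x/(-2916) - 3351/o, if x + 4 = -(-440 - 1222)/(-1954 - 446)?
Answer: 97908491/120139200 ≈ 0.81496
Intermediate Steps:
x = -1877/400 (x = -4 - (-440 - 1222)/(-1954 - 446) = -4 - (-1662)/(-2400) = -4 - (-1662)*(-1)/2400 = -4 - 1*277/400 = -4 - 277/400 = -1877/400 ≈ -4.6925)
x/(-2916) - 3351/o = -1877/400/(-2916) - 3351/(-4120) = -1877/400*(-1/2916) - 3351*(-1/4120) = 1877/1166400 + 3351/4120 = 97908491/120139200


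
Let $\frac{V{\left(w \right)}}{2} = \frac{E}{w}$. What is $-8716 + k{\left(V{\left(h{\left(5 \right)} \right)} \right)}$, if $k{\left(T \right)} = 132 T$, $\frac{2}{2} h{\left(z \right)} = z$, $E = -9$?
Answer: $- \frac{45956}{5} \approx -9191.2$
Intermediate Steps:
$h{\left(z \right)} = z$
$V{\left(w \right)} = - \frac{18}{w}$ ($V{\left(w \right)} = 2 \left(- \frac{9}{w}\right) = - \frac{18}{w}$)
$-8716 + k{\left(V{\left(h{\left(5 \right)} \right)} \right)} = -8716 + 132 \left(- \frac{18}{5}\right) = -8716 - \frac{2376}{5} = - \frac{45956}{5}$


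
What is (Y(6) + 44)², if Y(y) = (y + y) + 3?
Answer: 3481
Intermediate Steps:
Y(y) = 3 + 2*y (Y(y) = 2*y + 3 = 3 + 2*y)
(Y(6) + 44)² = ((3 + 2*6) + 44)² = ((3 + 12) + 44)² = (15 + 44)² = 59² = 3481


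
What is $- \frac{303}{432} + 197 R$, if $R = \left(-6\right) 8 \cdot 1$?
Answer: $- \frac{1361765}{144} \approx -9456.7$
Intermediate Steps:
$R = -48$ ($R = \left(-48\right) 1 = -48$)
$- \frac{303}{432} + 197 R = - \frac{303}{432} + 197 \left(-48\right) = \left(-303\right) \frac{1}{432} - 9456 = - \frac{101}{144} - 9456 = - \frac{1361765}{144}$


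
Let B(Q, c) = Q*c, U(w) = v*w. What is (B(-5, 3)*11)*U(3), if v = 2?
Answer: -990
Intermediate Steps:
U(w) = 2*w
(B(-5, 3)*11)*U(3) = (-5*3*11)*(2*3) = -15*11*6 = -165*6 = -990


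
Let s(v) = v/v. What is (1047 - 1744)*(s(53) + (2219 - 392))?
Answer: -1274116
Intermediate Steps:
s(v) = 1
(1047 - 1744)*(s(53) + (2219 - 392)) = (1047 - 1744)*(1 + (2219 - 392)) = -697*(1 + 1827) = -697*1828 = -1274116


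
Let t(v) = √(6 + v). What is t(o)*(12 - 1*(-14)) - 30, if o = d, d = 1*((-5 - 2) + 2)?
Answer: -4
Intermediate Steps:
d = -5 (d = 1*(-7 + 2) = 1*(-5) = -5)
o = -5
t(o)*(12 - 1*(-14)) - 30 = √(6 - 5)*(12 - 1*(-14)) - 30 = √1*(12 + 14) - 30 = 1*26 - 30 = 26 - 30 = -4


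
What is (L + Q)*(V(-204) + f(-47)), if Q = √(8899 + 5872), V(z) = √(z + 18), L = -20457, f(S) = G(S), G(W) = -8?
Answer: (8 - I*√186)*(20457 - √14771) ≈ 1.6268e+5 - 2.7734e+5*I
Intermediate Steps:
f(S) = -8
V(z) = √(18 + z)
Q = √14771 ≈ 121.54
(L + Q)*(V(-204) + f(-47)) = (-20457 + √14771)*(√(18 - 204) - 8) = (-20457 + √14771)*(√(-186) - 8) = (-20457 + √14771)*(I*√186 - 8) = (-20457 + √14771)*(-8 + I*√186)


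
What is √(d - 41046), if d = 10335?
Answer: I*√30711 ≈ 175.25*I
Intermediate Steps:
√(d - 41046) = √(10335 - 41046) = √(-30711) = I*√30711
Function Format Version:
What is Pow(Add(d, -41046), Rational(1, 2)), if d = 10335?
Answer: Mul(I, Pow(30711, Rational(1, 2))) ≈ Mul(175.25, I)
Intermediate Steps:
Pow(Add(d, -41046), Rational(1, 2)) = Pow(Add(10335, -41046), Rational(1, 2)) = Pow(-30711, Rational(1, 2)) = Mul(I, Pow(30711, Rational(1, 2)))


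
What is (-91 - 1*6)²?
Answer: 9409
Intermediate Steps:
(-91 - 1*6)² = (-91 - 6)² = (-97)² = 9409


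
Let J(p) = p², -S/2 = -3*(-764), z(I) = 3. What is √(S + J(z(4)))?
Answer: 5*I*√183 ≈ 67.639*I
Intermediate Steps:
S = -4584 (S = -(-6)*(-764) = -2*2292 = -4584)
√(S + J(z(4))) = √(-4584 + 3²) = √(-4584 + 9) = √(-4575) = 5*I*√183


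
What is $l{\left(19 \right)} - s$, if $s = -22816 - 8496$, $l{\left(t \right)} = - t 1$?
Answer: $31293$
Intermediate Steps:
$l{\left(t \right)} = - t$
$s = -31312$ ($s = -22816 - 8496 = -31312$)
$l{\left(19 \right)} - s = \left(-1\right) 19 - -31312 = -19 + 31312 = 31293$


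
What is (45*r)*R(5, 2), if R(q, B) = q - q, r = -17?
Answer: 0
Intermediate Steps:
R(q, B) = 0
(45*r)*R(5, 2) = (45*(-17))*0 = -765*0 = 0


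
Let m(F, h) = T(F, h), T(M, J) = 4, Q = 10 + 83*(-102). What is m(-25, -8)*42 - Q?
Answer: 8624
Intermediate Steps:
Q = -8456 (Q = 10 - 8466 = -8456)
m(F, h) = 4
m(-25, -8)*42 - Q = 4*42 - 1*(-8456) = 168 + 8456 = 8624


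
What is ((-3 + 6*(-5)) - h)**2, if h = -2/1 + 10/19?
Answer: 358801/361 ≈ 993.91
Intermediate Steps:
h = -28/19 (h = -2*1 + 10*(1/19) = -2 + 10/19 = -28/19 ≈ -1.4737)
((-3 + 6*(-5)) - h)**2 = ((-3 + 6*(-5)) - 1*(-28/19))**2 = ((-3 - 30) + 28/19)**2 = (-33 + 28/19)**2 = (-599/19)**2 = 358801/361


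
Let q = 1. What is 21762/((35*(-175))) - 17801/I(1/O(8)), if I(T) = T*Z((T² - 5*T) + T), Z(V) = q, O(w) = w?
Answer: -872270762/6125 ≈ -1.4241e+5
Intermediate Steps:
Z(V) = 1
I(T) = T (I(T) = T*1 = T)
21762/((35*(-175))) - 17801/I(1/O(8)) = 21762/((35*(-175))) - 17801/(1/8) = 21762/(-6125) - 17801/⅛ = 21762*(-1/6125) - 17801*8 = -21762/6125 - 142408 = -872270762/6125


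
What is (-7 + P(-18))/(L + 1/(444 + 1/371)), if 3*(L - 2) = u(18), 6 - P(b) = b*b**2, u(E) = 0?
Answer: 960511475/329821 ≈ 2912.2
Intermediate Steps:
P(b) = 6 - b**3 (P(b) = 6 - b*b**2 = 6 - b**3)
L = 2 (L = 2 + (1/3)*0 = 2 + 0 = 2)
(-7 + P(-18))/(L + 1/(444 + 1/371)) = (-7 + (6 - 1*(-18)**3))/(2 + 1/(444 + 1/371)) = (-7 + (6 - 1*(-5832)))/(2 + 1/(444 + 1/371)) = (-7 + (6 + 5832))/(2 + 1/(164725/371)) = (-7 + 5838)/(2 + 371/164725) = 5831/(329821/164725) = 5831*(164725/329821) = 960511475/329821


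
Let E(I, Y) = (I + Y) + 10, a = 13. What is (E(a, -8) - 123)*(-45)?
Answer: 4860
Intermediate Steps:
E(I, Y) = 10 + I + Y
(E(a, -8) - 123)*(-45) = ((10 + 13 - 8) - 123)*(-45) = (15 - 123)*(-45) = -108*(-45) = 4860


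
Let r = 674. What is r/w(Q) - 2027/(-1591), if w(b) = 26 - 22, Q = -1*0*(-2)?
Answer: 540221/3182 ≈ 169.77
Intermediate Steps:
Q = 0 (Q = 0*(-2) = 0)
w(b) = 4
r/w(Q) - 2027/(-1591) = 674/4 - 2027/(-1591) = 674*(¼) - 2027*(-1/1591) = 337/2 + 2027/1591 = 540221/3182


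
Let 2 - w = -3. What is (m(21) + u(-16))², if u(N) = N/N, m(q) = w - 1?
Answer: 25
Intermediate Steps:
w = 5 (w = 2 - 1*(-3) = 2 + 3 = 5)
m(q) = 4 (m(q) = 5 - 1 = 4)
u(N) = 1
(m(21) + u(-16))² = (4 + 1)² = 5² = 25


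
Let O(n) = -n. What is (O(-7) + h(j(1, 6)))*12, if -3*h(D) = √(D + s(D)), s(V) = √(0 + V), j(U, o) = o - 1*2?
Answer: 84 - 4*√6 ≈ 74.202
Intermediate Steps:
j(U, o) = -2 + o (j(U, o) = o - 2 = -2 + o)
s(V) = √V
h(D) = -√(D + √D)/3
(O(-7) + h(j(1, 6)))*12 = (-1*(-7) - √((-2 + 6) + √(-2 + 6))/3)*12 = (7 - √(4 + √4)/3)*12 = (7 - √(4 + 2)/3)*12 = (7 - √6/3)*12 = 84 - 4*√6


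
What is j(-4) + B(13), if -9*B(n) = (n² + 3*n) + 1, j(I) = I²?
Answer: -65/9 ≈ -7.2222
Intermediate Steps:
B(n) = -⅑ - n/3 - n²/9 (B(n) = -((n² + 3*n) + 1)/9 = -(1 + n² + 3*n)/9 = -⅑ - n/3 - n²/9)
j(-4) + B(13) = (-4)² + (-⅑ - ⅓*13 - ⅑*13²) = 16 + (-⅑ - 13/3 - ⅑*169) = 16 + (-⅑ - 13/3 - 169/9) = 16 - 209/9 = -65/9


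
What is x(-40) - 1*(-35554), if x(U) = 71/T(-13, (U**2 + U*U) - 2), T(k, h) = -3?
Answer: 106591/3 ≈ 35530.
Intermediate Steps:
x(U) = -71/3 (x(U) = 71/(-3) = 71*(-1/3) = -71/3)
x(-40) - 1*(-35554) = -71/3 - 1*(-35554) = -71/3 + 35554 = 106591/3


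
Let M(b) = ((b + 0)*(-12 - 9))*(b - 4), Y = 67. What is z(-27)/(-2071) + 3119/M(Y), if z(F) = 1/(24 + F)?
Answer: -6429902/183575511 ≈ -0.035026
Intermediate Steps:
M(b) = -21*b*(-4 + b) (M(b) = (b*(-21))*(-4 + b) = (-21*b)*(-4 + b) = -21*b*(-4 + b))
z(-27)/(-2071) + 3119/M(Y) = 1/((24 - 27)*(-2071)) + 3119/((21*67*(4 - 1*67))) = -1/2071/(-3) + 3119/((21*67*(4 - 67))) = -⅓*(-1/2071) + 3119/((21*67*(-63))) = 1/6213 + 3119/(-88641) = 1/6213 + 3119*(-1/88641) = 1/6213 - 3119/88641 = -6429902/183575511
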